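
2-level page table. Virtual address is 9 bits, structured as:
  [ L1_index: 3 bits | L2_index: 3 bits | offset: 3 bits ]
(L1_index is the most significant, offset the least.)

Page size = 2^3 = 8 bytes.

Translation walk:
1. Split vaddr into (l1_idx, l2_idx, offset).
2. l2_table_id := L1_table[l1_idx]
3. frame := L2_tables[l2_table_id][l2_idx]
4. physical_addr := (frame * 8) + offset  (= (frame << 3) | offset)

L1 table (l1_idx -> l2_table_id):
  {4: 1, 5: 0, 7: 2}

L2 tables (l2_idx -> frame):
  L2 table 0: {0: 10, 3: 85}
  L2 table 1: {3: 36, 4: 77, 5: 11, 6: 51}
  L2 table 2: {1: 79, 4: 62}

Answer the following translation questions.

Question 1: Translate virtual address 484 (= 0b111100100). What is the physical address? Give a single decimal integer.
vaddr = 484 = 0b111100100
Split: l1_idx=7, l2_idx=4, offset=4
L1[7] = 2
L2[2][4] = 62
paddr = 62 * 8 + 4 = 500

Answer: 500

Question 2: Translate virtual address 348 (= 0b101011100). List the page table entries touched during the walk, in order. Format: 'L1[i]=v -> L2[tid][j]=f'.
Answer: L1[5]=0 -> L2[0][3]=85

Derivation:
vaddr = 348 = 0b101011100
Split: l1_idx=5, l2_idx=3, offset=4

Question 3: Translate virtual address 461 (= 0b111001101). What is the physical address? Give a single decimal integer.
Answer: 637

Derivation:
vaddr = 461 = 0b111001101
Split: l1_idx=7, l2_idx=1, offset=5
L1[7] = 2
L2[2][1] = 79
paddr = 79 * 8 + 5 = 637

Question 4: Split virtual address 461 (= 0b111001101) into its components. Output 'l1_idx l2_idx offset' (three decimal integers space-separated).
vaddr = 461 = 0b111001101
  top 3 bits -> l1_idx = 7
  next 3 bits -> l2_idx = 1
  bottom 3 bits -> offset = 5

Answer: 7 1 5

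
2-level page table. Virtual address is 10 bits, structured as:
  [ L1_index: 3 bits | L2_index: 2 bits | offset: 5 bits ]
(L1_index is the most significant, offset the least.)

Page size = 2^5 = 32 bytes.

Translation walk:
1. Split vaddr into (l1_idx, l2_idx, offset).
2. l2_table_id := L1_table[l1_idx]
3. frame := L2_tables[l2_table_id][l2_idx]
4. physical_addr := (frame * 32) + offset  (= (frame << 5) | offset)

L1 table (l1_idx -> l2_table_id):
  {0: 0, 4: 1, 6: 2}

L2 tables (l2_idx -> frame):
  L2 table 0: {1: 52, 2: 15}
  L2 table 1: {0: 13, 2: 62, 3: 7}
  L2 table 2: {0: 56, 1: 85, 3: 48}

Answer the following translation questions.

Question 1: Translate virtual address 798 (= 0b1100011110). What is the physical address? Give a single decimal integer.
vaddr = 798 = 0b1100011110
Split: l1_idx=6, l2_idx=0, offset=30
L1[6] = 2
L2[2][0] = 56
paddr = 56 * 32 + 30 = 1822

Answer: 1822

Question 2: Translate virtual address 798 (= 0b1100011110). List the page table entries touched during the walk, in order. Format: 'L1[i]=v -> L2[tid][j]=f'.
Answer: L1[6]=2 -> L2[2][0]=56

Derivation:
vaddr = 798 = 0b1100011110
Split: l1_idx=6, l2_idx=0, offset=30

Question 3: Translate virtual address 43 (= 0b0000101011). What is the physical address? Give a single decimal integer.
Answer: 1675

Derivation:
vaddr = 43 = 0b0000101011
Split: l1_idx=0, l2_idx=1, offset=11
L1[0] = 0
L2[0][1] = 52
paddr = 52 * 32 + 11 = 1675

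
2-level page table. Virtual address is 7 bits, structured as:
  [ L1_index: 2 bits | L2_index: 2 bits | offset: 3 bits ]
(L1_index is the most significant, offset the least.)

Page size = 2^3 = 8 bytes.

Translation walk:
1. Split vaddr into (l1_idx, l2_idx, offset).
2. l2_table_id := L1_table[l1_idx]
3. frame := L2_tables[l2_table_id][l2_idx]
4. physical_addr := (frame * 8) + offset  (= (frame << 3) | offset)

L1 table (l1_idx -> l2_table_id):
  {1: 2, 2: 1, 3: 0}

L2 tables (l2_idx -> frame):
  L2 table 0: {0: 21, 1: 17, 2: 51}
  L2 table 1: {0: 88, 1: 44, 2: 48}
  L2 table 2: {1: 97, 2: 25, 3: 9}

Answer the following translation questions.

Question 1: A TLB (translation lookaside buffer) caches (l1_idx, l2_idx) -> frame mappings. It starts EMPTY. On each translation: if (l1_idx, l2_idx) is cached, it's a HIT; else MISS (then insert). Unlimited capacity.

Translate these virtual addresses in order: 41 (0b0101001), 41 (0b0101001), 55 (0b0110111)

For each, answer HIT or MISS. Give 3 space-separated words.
vaddr=41: (1,1) not in TLB -> MISS, insert
vaddr=41: (1,1) in TLB -> HIT
vaddr=55: (1,2) not in TLB -> MISS, insert

Answer: MISS HIT MISS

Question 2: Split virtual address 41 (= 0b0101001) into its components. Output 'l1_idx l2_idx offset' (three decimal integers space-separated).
Answer: 1 1 1

Derivation:
vaddr = 41 = 0b0101001
  top 2 bits -> l1_idx = 1
  next 2 bits -> l2_idx = 1
  bottom 3 bits -> offset = 1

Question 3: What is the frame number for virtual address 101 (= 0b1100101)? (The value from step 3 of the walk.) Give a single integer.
vaddr = 101: l1_idx=3, l2_idx=0
L1[3] = 0; L2[0][0] = 21

Answer: 21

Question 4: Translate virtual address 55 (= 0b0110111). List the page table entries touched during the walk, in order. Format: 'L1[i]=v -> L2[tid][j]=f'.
vaddr = 55 = 0b0110111
Split: l1_idx=1, l2_idx=2, offset=7

Answer: L1[1]=2 -> L2[2][2]=25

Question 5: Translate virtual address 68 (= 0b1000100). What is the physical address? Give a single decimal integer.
vaddr = 68 = 0b1000100
Split: l1_idx=2, l2_idx=0, offset=4
L1[2] = 1
L2[1][0] = 88
paddr = 88 * 8 + 4 = 708

Answer: 708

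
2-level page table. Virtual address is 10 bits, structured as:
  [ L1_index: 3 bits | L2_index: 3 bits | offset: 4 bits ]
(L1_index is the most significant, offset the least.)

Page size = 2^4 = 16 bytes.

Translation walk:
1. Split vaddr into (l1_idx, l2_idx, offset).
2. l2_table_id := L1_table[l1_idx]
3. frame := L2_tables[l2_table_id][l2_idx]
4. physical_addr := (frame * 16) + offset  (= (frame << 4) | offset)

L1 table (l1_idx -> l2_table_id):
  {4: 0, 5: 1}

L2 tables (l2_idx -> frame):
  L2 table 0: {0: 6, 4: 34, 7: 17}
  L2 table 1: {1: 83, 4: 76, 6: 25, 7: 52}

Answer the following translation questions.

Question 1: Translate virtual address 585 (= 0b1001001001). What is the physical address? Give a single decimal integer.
Answer: 553

Derivation:
vaddr = 585 = 0b1001001001
Split: l1_idx=4, l2_idx=4, offset=9
L1[4] = 0
L2[0][4] = 34
paddr = 34 * 16 + 9 = 553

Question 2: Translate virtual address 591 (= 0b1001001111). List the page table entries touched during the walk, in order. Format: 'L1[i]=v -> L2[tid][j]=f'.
Answer: L1[4]=0 -> L2[0][4]=34

Derivation:
vaddr = 591 = 0b1001001111
Split: l1_idx=4, l2_idx=4, offset=15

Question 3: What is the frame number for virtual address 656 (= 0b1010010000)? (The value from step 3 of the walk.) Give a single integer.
Answer: 83

Derivation:
vaddr = 656: l1_idx=5, l2_idx=1
L1[5] = 1; L2[1][1] = 83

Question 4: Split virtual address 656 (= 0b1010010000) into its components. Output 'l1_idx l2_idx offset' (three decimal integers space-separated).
Answer: 5 1 0

Derivation:
vaddr = 656 = 0b1010010000
  top 3 bits -> l1_idx = 5
  next 3 bits -> l2_idx = 1
  bottom 4 bits -> offset = 0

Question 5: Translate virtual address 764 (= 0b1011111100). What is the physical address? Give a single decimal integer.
Answer: 844

Derivation:
vaddr = 764 = 0b1011111100
Split: l1_idx=5, l2_idx=7, offset=12
L1[5] = 1
L2[1][7] = 52
paddr = 52 * 16 + 12 = 844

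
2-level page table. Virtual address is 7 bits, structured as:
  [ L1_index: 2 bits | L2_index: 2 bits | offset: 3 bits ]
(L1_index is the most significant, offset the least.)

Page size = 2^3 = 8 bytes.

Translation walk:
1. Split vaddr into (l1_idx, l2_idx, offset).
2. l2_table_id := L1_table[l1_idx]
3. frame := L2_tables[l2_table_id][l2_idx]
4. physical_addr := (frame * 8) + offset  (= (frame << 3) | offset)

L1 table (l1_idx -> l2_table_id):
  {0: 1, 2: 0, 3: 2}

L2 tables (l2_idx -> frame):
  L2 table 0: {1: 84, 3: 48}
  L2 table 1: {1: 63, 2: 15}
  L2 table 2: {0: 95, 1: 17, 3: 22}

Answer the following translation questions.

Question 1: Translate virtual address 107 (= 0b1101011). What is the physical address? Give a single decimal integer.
vaddr = 107 = 0b1101011
Split: l1_idx=3, l2_idx=1, offset=3
L1[3] = 2
L2[2][1] = 17
paddr = 17 * 8 + 3 = 139

Answer: 139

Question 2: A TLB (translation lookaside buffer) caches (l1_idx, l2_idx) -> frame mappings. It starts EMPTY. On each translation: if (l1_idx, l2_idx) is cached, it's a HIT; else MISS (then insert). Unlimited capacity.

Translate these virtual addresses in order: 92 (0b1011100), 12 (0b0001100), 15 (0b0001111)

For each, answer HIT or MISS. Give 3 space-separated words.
vaddr=92: (2,3) not in TLB -> MISS, insert
vaddr=12: (0,1) not in TLB -> MISS, insert
vaddr=15: (0,1) in TLB -> HIT

Answer: MISS MISS HIT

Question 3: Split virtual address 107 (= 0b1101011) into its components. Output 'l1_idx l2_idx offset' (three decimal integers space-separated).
Answer: 3 1 3

Derivation:
vaddr = 107 = 0b1101011
  top 2 bits -> l1_idx = 3
  next 2 bits -> l2_idx = 1
  bottom 3 bits -> offset = 3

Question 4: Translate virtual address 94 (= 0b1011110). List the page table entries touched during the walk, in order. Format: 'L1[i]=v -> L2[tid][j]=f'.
vaddr = 94 = 0b1011110
Split: l1_idx=2, l2_idx=3, offset=6

Answer: L1[2]=0 -> L2[0][3]=48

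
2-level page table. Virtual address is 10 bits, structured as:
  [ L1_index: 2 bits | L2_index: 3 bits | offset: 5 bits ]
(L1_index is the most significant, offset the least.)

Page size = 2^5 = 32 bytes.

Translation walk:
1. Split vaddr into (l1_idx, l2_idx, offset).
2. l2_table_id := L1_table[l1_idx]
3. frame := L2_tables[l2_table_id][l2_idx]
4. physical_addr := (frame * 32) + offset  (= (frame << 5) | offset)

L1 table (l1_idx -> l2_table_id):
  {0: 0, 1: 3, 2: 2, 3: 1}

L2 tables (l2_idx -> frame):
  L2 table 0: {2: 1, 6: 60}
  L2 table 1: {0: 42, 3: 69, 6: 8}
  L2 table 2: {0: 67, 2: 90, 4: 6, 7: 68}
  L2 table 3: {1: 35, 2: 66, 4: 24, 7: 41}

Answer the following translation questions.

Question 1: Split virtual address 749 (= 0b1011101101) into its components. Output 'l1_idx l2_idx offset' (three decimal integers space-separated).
vaddr = 749 = 0b1011101101
  top 2 bits -> l1_idx = 2
  next 3 bits -> l2_idx = 7
  bottom 5 bits -> offset = 13

Answer: 2 7 13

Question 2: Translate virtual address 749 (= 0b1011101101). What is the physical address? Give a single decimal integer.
Answer: 2189

Derivation:
vaddr = 749 = 0b1011101101
Split: l1_idx=2, l2_idx=7, offset=13
L1[2] = 2
L2[2][7] = 68
paddr = 68 * 32 + 13 = 2189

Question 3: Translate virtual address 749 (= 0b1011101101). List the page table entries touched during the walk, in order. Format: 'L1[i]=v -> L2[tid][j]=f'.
vaddr = 749 = 0b1011101101
Split: l1_idx=2, l2_idx=7, offset=13

Answer: L1[2]=2 -> L2[2][7]=68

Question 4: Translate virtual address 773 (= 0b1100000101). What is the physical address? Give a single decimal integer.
vaddr = 773 = 0b1100000101
Split: l1_idx=3, l2_idx=0, offset=5
L1[3] = 1
L2[1][0] = 42
paddr = 42 * 32 + 5 = 1349

Answer: 1349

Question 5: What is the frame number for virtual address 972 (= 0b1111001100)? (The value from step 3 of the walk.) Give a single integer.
Answer: 8

Derivation:
vaddr = 972: l1_idx=3, l2_idx=6
L1[3] = 1; L2[1][6] = 8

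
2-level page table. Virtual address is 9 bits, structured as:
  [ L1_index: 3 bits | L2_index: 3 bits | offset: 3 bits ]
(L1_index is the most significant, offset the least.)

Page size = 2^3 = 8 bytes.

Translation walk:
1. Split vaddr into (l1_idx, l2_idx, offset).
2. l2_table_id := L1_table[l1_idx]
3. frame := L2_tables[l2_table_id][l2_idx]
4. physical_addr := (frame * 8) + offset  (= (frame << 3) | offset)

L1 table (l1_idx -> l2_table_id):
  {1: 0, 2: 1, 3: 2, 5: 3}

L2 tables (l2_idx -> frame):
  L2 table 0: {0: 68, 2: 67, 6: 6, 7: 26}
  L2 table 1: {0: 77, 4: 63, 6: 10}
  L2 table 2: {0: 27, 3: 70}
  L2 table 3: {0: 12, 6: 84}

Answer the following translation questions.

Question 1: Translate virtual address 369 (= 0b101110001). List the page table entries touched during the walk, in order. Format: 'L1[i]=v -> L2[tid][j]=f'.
vaddr = 369 = 0b101110001
Split: l1_idx=5, l2_idx=6, offset=1

Answer: L1[5]=3 -> L2[3][6]=84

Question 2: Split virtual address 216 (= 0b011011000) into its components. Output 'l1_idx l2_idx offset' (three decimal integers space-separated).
Answer: 3 3 0

Derivation:
vaddr = 216 = 0b011011000
  top 3 bits -> l1_idx = 3
  next 3 bits -> l2_idx = 3
  bottom 3 bits -> offset = 0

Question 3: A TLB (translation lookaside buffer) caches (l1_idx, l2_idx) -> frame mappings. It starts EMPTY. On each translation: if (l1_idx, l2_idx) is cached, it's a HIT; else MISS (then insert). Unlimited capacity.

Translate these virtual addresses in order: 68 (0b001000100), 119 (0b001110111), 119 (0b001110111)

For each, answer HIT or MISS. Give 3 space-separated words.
Answer: MISS MISS HIT

Derivation:
vaddr=68: (1,0) not in TLB -> MISS, insert
vaddr=119: (1,6) not in TLB -> MISS, insert
vaddr=119: (1,6) in TLB -> HIT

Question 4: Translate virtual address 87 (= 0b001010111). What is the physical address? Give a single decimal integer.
vaddr = 87 = 0b001010111
Split: l1_idx=1, l2_idx=2, offset=7
L1[1] = 0
L2[0][2] = 67
paddr = 67 * 8 + 7 = 543

Answer: 543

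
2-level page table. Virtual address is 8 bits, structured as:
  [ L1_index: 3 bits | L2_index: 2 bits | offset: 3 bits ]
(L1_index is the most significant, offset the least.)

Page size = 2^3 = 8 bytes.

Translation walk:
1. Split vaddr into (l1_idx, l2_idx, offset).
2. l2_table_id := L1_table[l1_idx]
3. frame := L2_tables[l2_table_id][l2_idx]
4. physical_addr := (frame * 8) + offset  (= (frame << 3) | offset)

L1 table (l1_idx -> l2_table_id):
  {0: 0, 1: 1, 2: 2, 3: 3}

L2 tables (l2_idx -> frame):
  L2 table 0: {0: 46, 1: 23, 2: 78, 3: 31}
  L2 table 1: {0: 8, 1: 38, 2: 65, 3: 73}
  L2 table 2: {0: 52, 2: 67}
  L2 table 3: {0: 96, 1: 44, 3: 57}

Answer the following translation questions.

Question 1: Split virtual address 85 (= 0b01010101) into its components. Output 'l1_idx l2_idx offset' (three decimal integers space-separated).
vaddr = 85 = 0b01010101
  top 3 bits -> l1_idx = 2
  next 2 bits -> l2_idx = 2
  bottom 3 bits -> offset = 5

Answer: 2 2 5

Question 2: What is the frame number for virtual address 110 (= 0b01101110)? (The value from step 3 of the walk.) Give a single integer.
vaddr = 110: l1_idx=3, l2_idx=1
L1[3] = 3; L2[3][1] = 44

Answer: 44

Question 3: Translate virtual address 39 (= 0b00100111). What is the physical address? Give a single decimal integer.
Answer: 71

Derivation:
vaddr = 39 = 0b00100111
Split: l1_idx=1, l2_idx=0, offset=7
L1[1] = 1
L2[1][0] = 8
paddr = 8 * 8 + 7 = 71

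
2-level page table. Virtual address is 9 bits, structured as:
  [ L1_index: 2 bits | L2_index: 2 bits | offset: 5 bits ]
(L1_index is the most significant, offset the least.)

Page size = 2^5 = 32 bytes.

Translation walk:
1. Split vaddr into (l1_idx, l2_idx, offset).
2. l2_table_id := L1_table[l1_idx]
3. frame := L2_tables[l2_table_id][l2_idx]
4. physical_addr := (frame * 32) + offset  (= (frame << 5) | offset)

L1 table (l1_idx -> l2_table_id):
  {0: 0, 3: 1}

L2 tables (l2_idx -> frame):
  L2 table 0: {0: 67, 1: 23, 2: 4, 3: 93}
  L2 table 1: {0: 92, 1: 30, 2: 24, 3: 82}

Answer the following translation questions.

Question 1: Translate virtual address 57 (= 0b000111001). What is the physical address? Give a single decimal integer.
vaddr = 57 = 0b000111001
Split: l1_idx=0, l2_idx=1, offset=25
L1[0] = 0
L2[0][1] = 23
paddr = 23 * 32 + 25 = 761

Answer: 761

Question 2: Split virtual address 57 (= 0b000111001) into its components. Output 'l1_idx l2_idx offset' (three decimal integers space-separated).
vaddr = 57 = 0b000111001
  top 2 bits -> l1_idx = 0
  next 2 bits -> l2_idx = 1
  bottom 5 bits -> offset = 25

Answer: 0 1 25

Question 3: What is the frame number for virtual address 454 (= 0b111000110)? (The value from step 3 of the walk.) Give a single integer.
vaddr = 454: l1_idx=3, l2_idx=2
L1[3] = 1; L2[1][2] = 24

Answer: 24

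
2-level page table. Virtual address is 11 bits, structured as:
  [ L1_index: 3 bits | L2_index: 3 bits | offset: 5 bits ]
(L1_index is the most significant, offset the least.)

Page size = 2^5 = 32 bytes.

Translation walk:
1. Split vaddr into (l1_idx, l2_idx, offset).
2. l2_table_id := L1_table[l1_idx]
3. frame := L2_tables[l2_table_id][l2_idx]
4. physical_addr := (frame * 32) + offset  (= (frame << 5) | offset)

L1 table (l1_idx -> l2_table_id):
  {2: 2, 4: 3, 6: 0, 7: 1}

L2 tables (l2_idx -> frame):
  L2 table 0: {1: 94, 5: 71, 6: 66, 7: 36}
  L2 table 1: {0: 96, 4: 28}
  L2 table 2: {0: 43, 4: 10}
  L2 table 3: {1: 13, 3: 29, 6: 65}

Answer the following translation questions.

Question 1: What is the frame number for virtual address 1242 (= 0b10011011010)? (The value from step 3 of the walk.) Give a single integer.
Answer: 65

Derivation:
vaddr = 1242: l1_idx=4, l2_idx=6
L1[4] = 3; L2[3][6] = 65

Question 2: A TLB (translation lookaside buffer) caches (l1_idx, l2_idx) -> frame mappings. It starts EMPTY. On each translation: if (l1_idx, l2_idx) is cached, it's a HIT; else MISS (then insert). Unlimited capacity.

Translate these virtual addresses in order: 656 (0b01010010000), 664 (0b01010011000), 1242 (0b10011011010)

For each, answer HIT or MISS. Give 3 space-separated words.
Answer: MISS HIT MISS

Derivation:
vaddr=656: (2,4) not in TLB -> MISS, insert
vaddr=664: (2,4) in TLB -> HIT
vaddr=1242: (4,6) not in TLB -> MISS, insert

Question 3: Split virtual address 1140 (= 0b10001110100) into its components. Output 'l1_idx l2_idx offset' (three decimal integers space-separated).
vaddr = 1140 = 0b10001110100
  top 3 bits -> l1_idx = 4
  next 3 bits -> l2_idx = 3
  bottom 5 bits -> offset = 20

Answer: 4 3 20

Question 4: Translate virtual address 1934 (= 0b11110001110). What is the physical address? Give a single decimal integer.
vaddr = 1934 = 0b11110001110
Split: l1_idx=7, l2_idx=4, offset=14
L1[7] = 1
L2[1][4] = 28
paddr = 28 * 32 + 14 = 910

Answer: 910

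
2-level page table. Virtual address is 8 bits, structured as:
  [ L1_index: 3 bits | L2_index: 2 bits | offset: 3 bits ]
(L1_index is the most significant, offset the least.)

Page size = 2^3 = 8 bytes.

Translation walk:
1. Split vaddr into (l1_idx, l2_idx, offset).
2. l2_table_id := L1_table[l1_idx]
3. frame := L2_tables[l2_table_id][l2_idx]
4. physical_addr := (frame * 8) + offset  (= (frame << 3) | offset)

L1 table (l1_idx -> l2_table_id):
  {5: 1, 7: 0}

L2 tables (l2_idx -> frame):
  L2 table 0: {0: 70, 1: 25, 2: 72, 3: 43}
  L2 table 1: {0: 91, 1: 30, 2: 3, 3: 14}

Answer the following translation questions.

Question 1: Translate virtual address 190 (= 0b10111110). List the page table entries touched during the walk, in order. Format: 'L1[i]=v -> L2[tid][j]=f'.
vaddr = 190 = 0b10111110
Split: l1_idx=5, l2_idx=3, offset=6

Answer: L1[5]=1 -> L2[1][3]=14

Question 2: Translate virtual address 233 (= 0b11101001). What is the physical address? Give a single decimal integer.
Answer: 201

Derivation:
vaddr = 233 = 0b11101001
Split: l1_idx=7, l2_idx=1, offset=1
L1[7] = 0
L2[0][1] = 25
paddr = 25 * 8 + 1 = 201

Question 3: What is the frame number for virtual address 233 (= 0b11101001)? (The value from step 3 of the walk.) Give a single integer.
Answer: 25

Derivation:
vaddr = 233: l1_idx=7, l2_idx=1
L1[7] = 0; L2[0][1] = 25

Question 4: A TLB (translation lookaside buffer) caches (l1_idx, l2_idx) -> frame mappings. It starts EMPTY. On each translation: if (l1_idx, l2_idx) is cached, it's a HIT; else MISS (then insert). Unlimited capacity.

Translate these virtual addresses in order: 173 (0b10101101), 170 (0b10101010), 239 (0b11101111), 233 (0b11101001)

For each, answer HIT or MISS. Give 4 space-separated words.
vaddr=173: (5,1) not in TLB -> MISS, insert
vaddr=170: (5,1) in TLB -> HIT
vaddr=239: (7,1) not in TLB -> MISS, insert
vaddr=233: (7,1) in TLB -> HIT

Answer: MISS HIT MISS HIT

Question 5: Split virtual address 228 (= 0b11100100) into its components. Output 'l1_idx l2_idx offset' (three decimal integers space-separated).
Answer: 7 0 4

Derivation:
vaddr = 228 = 0b11100100
  top 3 bits -> l1_idx = 7
  next 2 bits -> l2_idx = 0
  bottom 3 bits -> offset = 4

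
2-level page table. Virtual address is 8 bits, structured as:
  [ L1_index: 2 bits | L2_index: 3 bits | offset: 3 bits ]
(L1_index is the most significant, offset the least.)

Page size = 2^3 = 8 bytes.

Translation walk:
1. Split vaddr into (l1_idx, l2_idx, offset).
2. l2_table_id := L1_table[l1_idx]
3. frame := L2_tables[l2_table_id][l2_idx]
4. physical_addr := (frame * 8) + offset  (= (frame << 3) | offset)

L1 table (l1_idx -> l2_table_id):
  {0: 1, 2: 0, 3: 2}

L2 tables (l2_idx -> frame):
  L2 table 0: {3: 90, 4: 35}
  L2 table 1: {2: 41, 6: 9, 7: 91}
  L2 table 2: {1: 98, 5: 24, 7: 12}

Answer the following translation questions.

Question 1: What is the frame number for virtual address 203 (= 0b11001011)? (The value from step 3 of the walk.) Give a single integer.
vaddr = 203: l1_idx=3, l2_idx=1
L1[3] = 2; L2[2][1] = 98

Answer: 98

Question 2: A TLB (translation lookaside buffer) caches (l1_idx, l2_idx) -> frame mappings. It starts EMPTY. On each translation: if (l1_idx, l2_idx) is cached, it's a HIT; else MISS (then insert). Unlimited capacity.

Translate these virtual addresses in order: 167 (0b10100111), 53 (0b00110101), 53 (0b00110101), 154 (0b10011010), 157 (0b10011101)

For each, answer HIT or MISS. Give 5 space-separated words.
vaddr=167: (2,4) not in TLB -> MISS, insert
vaddr=53: (0,6) not in TLB -> MISS, insert
vaddr=53: (0,6) in TLB -> HIT
vaddr=154: (2,3) not in TLB -> MISS, insert
vaddr=157: (2,3) in TLB -> HIT

Answer: MISS MISS HIT MISS HIT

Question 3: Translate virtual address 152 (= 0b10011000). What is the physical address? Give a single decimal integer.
vaddr = 152 = 0b10011000
Split: l1_idx=2, l2_idx=3, offset=0
L1[2] = 0
L2[0][3] = 90
paddr = 90 * 8 + 0 = 720

Answer: 720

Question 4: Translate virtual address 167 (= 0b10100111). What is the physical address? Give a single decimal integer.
Answer: 287

Derivation:
vaddr = 167 = 0b10100111
Split: l1_idx=2, l2_idx=4, offset=7
L1[2] = 0
L2[0][4] = 35
paddr = 35 * 8 + 7 = 287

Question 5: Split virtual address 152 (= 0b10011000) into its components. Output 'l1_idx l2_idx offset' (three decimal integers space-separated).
vaddr = 152 = 0b10011000
  top 2 bits -> l1_idx = 2
  next 3 bits -> l2_idx = 3
  bottom 3 bits -> offset = 0

Answer: 2 3 0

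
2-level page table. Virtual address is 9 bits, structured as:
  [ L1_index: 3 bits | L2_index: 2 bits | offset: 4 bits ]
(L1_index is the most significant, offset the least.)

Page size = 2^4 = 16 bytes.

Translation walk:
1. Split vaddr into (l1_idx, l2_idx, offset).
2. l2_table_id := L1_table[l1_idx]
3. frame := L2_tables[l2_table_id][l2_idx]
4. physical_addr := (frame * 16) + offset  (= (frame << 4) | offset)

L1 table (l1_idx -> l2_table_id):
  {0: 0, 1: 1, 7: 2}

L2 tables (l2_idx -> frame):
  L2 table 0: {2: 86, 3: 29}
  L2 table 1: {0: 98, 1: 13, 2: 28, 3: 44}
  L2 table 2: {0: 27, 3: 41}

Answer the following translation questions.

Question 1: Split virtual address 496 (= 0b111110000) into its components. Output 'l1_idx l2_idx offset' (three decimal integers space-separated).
vaddr = 496 = 0b111110000
  top 3 bits -> l1_idx = 7
  next 2 bits -> l2_idx = 3
  bottom 4 bits -> offset = 0

Answer: 7 3 0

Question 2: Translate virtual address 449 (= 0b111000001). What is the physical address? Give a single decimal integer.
vaddr = 449 = 0b111000001
Split: l1_idx=7, l2_idx=0, offset=1
L1[7] = 2
L2[2][0] = 27
paddr = 27 * 16 + 1 = 433

Answer: 433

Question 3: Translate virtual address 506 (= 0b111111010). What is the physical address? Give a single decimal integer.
Answer: 666

Derivation:
vaddr = 506 = 0b111111010
Split: l1_idx=7, l2_idx=3, offset=10
L1[7] = 2
L2[2][3] = 41
paddr = 41 * 16 + 10 = 666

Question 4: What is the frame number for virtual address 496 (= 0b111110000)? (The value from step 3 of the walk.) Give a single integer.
Answer: 41

Derivation:
vaddr = 496: l1_idx=7, l2_idx=3
L1[7] = 2; L2[2][3] = 41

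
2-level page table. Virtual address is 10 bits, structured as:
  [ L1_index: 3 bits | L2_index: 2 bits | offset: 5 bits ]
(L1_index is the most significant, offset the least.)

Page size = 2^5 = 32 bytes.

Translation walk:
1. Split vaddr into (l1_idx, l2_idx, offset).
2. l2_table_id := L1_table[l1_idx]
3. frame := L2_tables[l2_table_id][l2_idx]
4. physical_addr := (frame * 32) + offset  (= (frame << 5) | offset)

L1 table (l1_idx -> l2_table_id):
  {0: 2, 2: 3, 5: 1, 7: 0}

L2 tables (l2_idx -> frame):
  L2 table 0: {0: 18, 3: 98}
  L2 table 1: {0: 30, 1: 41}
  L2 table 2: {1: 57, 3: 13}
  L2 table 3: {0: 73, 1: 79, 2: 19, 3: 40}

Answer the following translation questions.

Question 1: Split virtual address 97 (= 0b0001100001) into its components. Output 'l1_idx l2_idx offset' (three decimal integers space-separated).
Answer: 0 3 1

Derivation:
vaddr = 97 = 0b0001100001
  top 3 bits -> l1_idx = 0
  next 2 bits -> l2_idx = 3
  bottom 5 bits -> offset = 1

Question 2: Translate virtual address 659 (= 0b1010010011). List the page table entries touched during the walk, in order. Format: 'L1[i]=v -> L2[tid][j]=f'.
vaddr = 659 = 0b1010010011
Split: l1_idx=5, l2_idx=0, offset=19

Answer: L1[5]=1 -> L2[1][0]=30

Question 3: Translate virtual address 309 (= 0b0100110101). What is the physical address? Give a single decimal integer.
Answer: 2549

Derivation:
vaddr = 309 = 0b0100110101
Split: l1_idx=2, l2_idx=1, offset=21
L1[2] = 3
L2[3][1] = 79
paddr = 79 * 32 + 21 = 2549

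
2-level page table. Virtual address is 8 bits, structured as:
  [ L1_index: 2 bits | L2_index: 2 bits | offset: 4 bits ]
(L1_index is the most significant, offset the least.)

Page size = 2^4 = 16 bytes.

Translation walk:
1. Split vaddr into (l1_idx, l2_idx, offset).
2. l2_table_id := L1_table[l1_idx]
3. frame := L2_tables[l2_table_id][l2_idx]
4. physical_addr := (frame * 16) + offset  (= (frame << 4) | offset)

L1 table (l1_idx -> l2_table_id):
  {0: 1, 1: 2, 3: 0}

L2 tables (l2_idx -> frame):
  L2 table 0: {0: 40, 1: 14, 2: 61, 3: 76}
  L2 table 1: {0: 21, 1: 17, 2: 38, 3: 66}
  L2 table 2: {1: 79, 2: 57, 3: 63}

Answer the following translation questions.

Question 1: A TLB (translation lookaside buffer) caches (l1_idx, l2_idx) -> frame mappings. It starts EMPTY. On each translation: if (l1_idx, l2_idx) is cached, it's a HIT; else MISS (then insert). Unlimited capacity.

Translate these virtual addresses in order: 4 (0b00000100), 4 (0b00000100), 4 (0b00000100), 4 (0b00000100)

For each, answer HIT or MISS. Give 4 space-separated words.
vaddr=4: (0,0) not in TLB -> MISS, insert
vaddr=4: (0,0) in TLB -> HIT
vaddr=4: (0,0) in TLB -> HIT
vaddr=4: (0,0) in TLB -> HIT

Answer: MISS HIT HIT HIT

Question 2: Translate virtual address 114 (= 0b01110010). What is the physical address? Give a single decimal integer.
vaddr = 114 = 0b01110010
Split: l1_idx=1, l2_idx=3, offset=2
L1[1] = 2
L2[2][3] = 63
paddr = 63 * 16 + 2 = 1010

Answer: 1010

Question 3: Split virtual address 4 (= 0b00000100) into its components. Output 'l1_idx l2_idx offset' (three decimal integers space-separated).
Answer: 0 0 4

Derivation:
vaddr = 4 = 0b00000100
  top 2 bits -> l1_idx = 0
  next 2 bits -> l2_idx = 0
  bottom 4 bits -> offset = 4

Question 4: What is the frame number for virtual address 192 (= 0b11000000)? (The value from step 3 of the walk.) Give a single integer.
Answer: 40

Derivation:
vaddr = 192: l1_idx=3, l2_idx=0
L1[3] = 0; L2[0][0] = 40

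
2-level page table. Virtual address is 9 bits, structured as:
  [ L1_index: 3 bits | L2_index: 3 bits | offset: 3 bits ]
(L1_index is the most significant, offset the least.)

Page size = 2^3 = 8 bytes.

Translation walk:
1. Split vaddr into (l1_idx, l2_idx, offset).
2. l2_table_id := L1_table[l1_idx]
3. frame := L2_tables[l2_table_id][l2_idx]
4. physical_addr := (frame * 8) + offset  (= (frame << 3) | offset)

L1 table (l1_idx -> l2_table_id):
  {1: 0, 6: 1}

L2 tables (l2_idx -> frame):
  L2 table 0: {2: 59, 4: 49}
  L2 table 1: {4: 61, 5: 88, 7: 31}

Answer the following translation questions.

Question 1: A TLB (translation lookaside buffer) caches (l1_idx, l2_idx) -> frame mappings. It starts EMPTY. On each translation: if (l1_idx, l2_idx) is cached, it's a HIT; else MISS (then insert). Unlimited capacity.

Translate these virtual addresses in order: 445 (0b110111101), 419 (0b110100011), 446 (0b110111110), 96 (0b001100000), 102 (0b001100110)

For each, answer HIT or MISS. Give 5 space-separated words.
Answer: MISS MISS HIT MISS HIT

Derivation:
vaddr=445: (6,7) not in TLB -> MISS, insert
vaddr=419: (6,4) not in TLB -> MISS, insert
vaddr=446: (6,7) in TLB -> HIT
vaddr=96: (1,4) not in TLB -> MISS, insert
vaddr=102: (1,4) in TLB -> HIT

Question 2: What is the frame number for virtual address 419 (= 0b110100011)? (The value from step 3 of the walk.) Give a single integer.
Answer: 61

Derivation:
vaddr = 419: l1_idx=6, l2_idx=4
L1[6] = 1; L2[1][4] = 61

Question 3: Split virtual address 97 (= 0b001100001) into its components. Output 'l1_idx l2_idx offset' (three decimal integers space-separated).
vaddr = 97 = 0b001100001
  top 3 bits -> l1_idx = 1
  next 3 bits -> l2_idx = 4
  bottom 3 bits -> offset = 1

Answer: 1 4 1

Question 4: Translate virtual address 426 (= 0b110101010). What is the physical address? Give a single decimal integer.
Answer: 706

Derivation:
vaddr = 426 = 0b110101010
Split: l1_idx=6, l2_idx=5, offset=2
L1[6] = 1
L2[1][5] = 88
paddr = 88 * 8 + 2 = 706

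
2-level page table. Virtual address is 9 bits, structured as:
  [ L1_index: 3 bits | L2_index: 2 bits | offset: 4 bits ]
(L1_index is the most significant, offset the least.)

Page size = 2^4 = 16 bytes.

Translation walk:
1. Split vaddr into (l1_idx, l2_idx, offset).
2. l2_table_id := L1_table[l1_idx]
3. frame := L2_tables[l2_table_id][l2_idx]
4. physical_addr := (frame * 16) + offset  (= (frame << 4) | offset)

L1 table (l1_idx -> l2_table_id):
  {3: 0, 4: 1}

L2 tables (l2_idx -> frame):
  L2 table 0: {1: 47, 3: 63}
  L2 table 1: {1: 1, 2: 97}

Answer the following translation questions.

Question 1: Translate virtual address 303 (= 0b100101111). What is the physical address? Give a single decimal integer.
vaddr = 303 = 0b100101111
Split: l1_idx=4, l2_idx=2, offset=15
L1[4] = 1
L2[1][2] = 97
paddr = 97 * 16 + 15 = 1567

Answer: 1567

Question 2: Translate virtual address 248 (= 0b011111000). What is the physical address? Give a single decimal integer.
Answer: 1016

Derivation:
vaddr = 248 = 0b011111000
Split: l1_idx=3, l2_idx=3, offset=8
L1[3] = 0
L2[0][3] = 63
paddr = 63 * 16 + 8 = 1016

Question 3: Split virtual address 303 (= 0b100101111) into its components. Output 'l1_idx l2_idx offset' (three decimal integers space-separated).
Answer: 4 2 15

Derivation:
vaddr = 303 = 0b100101111
  top 3 bits -> l1_idx = 4
  next 2 bits -> l2_idx = 2
  bottom 4 bits -> offset = 15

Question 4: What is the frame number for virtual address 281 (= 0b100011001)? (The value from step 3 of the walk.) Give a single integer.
vaddr = 281: l1_idx=4, l2_idx=1
L1[4] = 1; L2[1][1] = 1

Answer: 1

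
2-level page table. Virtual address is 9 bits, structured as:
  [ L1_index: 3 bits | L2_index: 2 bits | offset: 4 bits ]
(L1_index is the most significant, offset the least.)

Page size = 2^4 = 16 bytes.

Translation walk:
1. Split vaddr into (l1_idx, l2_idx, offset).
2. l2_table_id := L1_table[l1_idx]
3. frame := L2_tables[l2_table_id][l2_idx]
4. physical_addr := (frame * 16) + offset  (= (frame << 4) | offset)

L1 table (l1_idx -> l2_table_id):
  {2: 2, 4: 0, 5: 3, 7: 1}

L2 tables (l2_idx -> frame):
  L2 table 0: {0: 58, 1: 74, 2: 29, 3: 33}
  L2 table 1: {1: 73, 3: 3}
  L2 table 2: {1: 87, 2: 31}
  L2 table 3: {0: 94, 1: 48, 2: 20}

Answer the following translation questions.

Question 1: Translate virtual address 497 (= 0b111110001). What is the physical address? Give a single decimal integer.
Answer: 49

Derivation:
vaddr = 497 = 0b111110001
Split: l1_idx=7, l2_idx=3, offset=1
L1[7] = 1
L2[1][3] = 3
paddr = 3 * 16 + 1 = 49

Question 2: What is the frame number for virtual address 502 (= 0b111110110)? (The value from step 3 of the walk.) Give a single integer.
Answer: 3

Derivation:
vaddr = 502: l1_idx=7, l2_idx=3
L1[7] = 1; L2[1][3] = 3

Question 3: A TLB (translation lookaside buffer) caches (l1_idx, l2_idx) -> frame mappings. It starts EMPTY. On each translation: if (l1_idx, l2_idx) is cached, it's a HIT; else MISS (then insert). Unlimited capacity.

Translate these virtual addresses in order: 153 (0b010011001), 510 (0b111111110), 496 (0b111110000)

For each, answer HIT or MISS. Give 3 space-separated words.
Answer: MISS MISS HIT

Derivation:
vaddr=153: (2,1) not in TLB -> MISS, insert
vaddr=510: (7,3) not in TLB -> MISS, insert
vaddr=496: (7,3) in TLB -> HIT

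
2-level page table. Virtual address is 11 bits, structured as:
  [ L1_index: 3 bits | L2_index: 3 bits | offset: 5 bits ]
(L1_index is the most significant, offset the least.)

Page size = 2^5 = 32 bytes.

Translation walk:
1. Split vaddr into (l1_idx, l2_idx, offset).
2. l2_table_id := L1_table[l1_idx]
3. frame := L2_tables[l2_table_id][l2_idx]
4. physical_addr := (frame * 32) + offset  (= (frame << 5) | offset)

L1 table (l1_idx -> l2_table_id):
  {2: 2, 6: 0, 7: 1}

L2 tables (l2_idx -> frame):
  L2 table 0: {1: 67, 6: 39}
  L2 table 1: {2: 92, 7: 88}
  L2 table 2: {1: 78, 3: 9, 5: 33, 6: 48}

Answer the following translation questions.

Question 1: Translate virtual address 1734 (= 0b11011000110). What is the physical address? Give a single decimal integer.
Answer: 1254

Derivation:
vaddr = 1734 = 0b11011000110
Split: l1_idx=6, l2_idx=6, offset=6
L1[6] = 0
L2[0][6] = 39
paddr = 39 * 32 + 6 = 1254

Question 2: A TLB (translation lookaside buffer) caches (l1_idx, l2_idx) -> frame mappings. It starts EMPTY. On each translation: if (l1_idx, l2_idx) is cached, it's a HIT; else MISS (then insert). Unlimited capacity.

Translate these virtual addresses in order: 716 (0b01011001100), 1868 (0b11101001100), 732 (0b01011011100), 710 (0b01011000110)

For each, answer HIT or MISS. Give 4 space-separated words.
Answer: MISS MISS HIT HIT

Derivation:
vaddr=716: (2,6) not in TLB -> MISS, insert
vaddr=1868: (7,2) not in TLB -> MISS, insert
vaddr=732: (2,6) in TLB -> HIT
vaddr=710: (2,6) in TLB -> HIT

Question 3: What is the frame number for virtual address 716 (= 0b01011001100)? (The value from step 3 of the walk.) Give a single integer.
vaddr = 716: l1_idx=2, l2_idx=6
L1[2] = 2; L2[2][6] = 48

Answer: 48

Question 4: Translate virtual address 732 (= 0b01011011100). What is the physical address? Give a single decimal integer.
vaddr = 732 = 0b01011011100
Split: l1_idx=2, l2_idx=6, offset=28
L1[2] = 2
L2[2][6] = 48
paddr = 48 * 32 + 28 = 1564

Answer: 1564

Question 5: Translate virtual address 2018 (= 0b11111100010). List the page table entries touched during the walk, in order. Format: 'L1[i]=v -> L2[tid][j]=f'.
Answer: L1[7]=1 -> L2[1][7]=88

Derivation:
vaddr = 2018 = 0b11111100010
Split: l1_idx=7, l2_idx=7, offset=2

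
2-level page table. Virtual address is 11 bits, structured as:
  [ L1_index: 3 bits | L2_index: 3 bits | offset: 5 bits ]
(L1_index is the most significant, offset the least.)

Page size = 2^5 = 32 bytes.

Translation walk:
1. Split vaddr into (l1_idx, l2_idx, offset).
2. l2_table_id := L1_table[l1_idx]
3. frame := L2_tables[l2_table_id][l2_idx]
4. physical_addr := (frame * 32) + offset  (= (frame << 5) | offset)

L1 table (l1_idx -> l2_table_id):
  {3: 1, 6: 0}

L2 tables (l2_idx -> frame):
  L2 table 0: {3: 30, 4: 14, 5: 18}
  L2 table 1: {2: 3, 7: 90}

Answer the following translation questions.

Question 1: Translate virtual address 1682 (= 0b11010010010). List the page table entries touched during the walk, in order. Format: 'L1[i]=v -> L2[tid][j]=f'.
vaddr = 1682 = 0b11010010010
Split: l1_idx=6, l2_idx=4, offset=18

Answer: L1[6]=0 -> L2[0][4]=14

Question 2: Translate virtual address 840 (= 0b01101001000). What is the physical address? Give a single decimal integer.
Answer: 104

Derivation:
vaddr = 840 = 0b01101001000
Split: l1_idx=3, l2_idx=2, offset=8
L1[3] = 1
L2[1][2] = 3
paddr = 3 * 32 + 8 = 104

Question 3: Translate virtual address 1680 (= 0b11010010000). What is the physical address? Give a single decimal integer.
Answer: 464

Derivation:
vaddr = 1680 = 0b11010010000
Split: l1_idx=6, l2_idx=4, offset=16
L1[6] = 0
L2[0][4] = 14
paddr = 14 * 32 + 16 = 464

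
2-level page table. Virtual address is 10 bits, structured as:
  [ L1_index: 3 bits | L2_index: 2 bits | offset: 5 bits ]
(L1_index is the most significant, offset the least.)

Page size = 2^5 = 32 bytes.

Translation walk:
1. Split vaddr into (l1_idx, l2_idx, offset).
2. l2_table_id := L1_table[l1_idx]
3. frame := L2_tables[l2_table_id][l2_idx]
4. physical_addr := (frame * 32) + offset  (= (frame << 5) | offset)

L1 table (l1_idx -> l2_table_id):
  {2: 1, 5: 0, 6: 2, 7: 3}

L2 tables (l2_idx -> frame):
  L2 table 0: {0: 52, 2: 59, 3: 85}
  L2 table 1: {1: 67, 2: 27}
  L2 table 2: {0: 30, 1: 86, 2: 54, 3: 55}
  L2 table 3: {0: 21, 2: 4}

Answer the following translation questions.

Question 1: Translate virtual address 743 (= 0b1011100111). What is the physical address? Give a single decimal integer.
vaddr = 743 = 0b1011100111
Split: l1_idx=5, l2_idx=3, offset=7
L1[5] = 0
L2[0][3] = 85
paddr = 85 * 32 + 7 = 2727

Answer: 2727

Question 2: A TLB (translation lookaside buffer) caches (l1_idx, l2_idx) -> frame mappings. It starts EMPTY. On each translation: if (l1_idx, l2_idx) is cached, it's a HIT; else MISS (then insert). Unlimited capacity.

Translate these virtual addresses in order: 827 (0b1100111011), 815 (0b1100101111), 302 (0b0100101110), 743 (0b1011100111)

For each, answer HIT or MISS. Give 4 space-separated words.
vaddr=827: (6,1) not in TLB -> MISS, insert
vaddr=815: (6,1) in TLB -> HIT
vaddr=302: (2,1) not in TLB -> MISS, insert
vaddr=743: (5,3) not in TLB -> MISS, insert

Answer: MISS HIT MISS MISS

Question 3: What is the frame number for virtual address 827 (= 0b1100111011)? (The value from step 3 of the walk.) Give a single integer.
vaddr = 827: l1_idx=6, l2_idx=1
L1[6] = 2; L2[2][1] = 86

Answer: 86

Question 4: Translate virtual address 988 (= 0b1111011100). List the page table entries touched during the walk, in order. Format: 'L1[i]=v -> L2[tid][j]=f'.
vaddr = 988 = 0b1111011100
Split: l1_idx=7, l2_idx=2, offset=28

Answer: L1[7]=3 -> L2[3][2]=4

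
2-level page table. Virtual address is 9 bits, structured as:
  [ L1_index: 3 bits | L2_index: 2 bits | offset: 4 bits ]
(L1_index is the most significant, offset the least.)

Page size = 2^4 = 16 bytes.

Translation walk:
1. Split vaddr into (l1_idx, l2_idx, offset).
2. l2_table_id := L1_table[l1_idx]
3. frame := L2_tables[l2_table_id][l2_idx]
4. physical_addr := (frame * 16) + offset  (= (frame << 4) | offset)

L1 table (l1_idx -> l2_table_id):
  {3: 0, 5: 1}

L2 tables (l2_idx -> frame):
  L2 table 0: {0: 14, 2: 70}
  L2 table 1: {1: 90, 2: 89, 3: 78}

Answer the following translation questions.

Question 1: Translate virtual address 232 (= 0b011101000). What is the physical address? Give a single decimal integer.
Answer: 1128

Derivation:
vaddr = 232 = 0b011101000
Split: l1_idx=3, l2_idx=2, offset=8
L1[3] = 0
L2[0][2] = 70
paddr = 70 * 16 + 8 = 1128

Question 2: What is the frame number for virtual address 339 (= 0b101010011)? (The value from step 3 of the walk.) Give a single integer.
Answer: 90

Derivation:
vaddr = 339: l1_idx=5, l2_idx=1
L1[5] = 1; L2[1][1] = 90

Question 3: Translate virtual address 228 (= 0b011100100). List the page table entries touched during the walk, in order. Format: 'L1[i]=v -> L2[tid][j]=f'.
Answer: L1[3]=0 -> L2[0][2]=70

Derivation:
vaddr = 228 = 0b011100100
Split: l1_idx=3, l2_idx=2, offset=4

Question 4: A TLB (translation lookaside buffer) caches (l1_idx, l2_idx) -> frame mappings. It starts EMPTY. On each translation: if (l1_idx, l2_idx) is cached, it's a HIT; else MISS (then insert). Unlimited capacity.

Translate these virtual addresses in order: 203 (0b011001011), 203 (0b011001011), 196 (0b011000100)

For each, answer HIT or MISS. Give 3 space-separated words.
Answer: MISS HIT HIT

Derivation:
vaddr=203: (3,0) not in TLB -> MISS, insert
vaddr=203: (3,0) in TLB -> HIT
vaddr=196: (3,0) in TLB -> HIT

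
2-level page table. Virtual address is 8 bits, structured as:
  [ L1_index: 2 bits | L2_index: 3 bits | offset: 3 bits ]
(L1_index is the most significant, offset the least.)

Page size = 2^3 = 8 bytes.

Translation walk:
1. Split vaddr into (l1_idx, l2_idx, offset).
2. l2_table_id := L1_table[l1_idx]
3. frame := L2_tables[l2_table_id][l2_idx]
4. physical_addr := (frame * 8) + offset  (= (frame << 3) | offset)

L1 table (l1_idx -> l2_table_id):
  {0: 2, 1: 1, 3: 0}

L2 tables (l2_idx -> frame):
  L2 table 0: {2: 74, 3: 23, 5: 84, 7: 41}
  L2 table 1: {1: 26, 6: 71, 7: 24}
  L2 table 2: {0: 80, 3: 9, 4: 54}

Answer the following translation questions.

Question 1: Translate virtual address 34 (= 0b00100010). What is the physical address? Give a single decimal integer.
vaddr = 34 = 0b00100010
Split: l1_idx=0, l2_idx=4, offset=2
L1[0] = 2
L2[2][4] = 54
paddr = 54 * 8 + 2 = 434

Answer: 434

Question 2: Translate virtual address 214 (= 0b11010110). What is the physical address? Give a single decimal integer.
vaddr = 214 = 0b11010110
Split: l1_idx=3, l2_idx=2, offset=6
L1[3] = 0
L2[0][2] = 74
paddr = 74 * 8 + 6 = 598

Answer: 598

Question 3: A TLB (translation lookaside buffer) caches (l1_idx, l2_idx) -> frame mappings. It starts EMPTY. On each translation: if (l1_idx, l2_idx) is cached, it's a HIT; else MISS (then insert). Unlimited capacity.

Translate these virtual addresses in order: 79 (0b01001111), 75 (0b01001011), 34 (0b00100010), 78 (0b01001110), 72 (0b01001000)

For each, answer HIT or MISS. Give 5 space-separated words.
Answer: MISS HIT MISS HIT HIT

Derivation:
vaddr=79: (1,1) not in TLB -> MISS, insert
vaddr=75: (1,1) in TLB -> HIT
vaddr=34: (0,4) not in TLB -> MISS, insert
vaddr=78: (1,1) in TLB -> HIT
vaddr=72: (1,1) in TLB -> HIT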